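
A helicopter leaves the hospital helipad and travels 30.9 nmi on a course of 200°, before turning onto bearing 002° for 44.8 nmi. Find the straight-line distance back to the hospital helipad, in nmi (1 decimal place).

18.1 nmi

Leg 1 (200°, 30.9 nmi): east 30.9 sin 200° = -10.57, north 30.9 cos 200° = -29.04
Leg 2 (002°, 44.8 nmi): east 44.8 sin 2° = 1.56, north 44.8 cos 2° = 44.77
Net: -9.00 east, 15.74 north. Distance = √((-9.00)² + (15.74)²) = 18.131 nmi.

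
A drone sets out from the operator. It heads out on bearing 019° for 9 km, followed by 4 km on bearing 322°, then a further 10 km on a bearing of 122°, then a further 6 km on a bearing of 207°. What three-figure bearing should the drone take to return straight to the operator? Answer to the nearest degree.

261°

Leg 1 (019°, 9 km): east 9 sin 19° = 2.93, north 9 cos 19° = 8.51
Leg 2 (322°, 4 km): east 4 sin 322° = -2.46, north 4 cos 322° = 3.15
Leg 3 (122°, 10 km): east 10 sin 122° = 8.48, north 10 cos 122° = -5.30
Leg 4 (207°, 6 km): east 6 sin 207° = -2.72, north 6 cos 207° = -5.35
Net displacement: 6.22 east, 1.02 north. Direction back to start is (-6.22, -1.02): bearing = atan2(-6.22, -1.02) mod 360° = 260.72° ≈ 261°.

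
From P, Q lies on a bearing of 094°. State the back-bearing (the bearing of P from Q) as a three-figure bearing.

274°

Back-bearing = 094° + 180° = 274°.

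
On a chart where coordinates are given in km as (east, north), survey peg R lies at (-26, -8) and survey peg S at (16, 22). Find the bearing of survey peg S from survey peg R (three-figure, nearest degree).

Δeast = 16 − -26 = 42.00; Δnorth = 22 − -8 = 30.00.
Bearing = atan2(Δeast, Δnorth) mod 360° = 54.46° ≈ 054°.

054°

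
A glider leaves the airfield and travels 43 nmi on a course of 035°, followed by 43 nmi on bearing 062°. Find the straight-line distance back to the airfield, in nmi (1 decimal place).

Leg 1 (035°, 43 nmi): east 43 sin 35° = 24.66, north 43 cos 35° = 35.22
Leg 2 (062°, 43 nmi): east 43 sin 62° = 37.97, north 43 cos 62° = 20.19
Net: 62.63 east, 55.41 north. Distance = √((62.63)² + (55.41)²) = 83.624 nmi.

83.6 nmi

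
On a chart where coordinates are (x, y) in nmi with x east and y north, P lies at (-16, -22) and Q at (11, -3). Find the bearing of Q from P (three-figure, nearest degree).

Δeast = 11 − -16 = 27.00; Δnorth = -3 − -22 = 19.00.
Bearing = atan2(Δeast, Δnorth) mod 360° = 54.87° ≈ 055°.

055°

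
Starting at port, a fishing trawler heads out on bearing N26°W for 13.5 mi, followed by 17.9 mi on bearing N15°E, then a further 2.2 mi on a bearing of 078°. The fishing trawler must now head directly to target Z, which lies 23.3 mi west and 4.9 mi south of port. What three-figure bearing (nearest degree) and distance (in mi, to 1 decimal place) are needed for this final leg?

215°, 42.4 mi

Leg 1 (N26°W, 13.5 mi): east 13.5 sin 334° = -5.92, north 13.5 cos 334° = 12.13
Leg 2 (N15°E, 17.9 mi): east 17.9 sin 15° = 4.63, north 17.9 cos 15° = 17.29
Leg 3 (078°, 2.2 mi): east 2.2 sin 78° = 2.15, north 2.2 cos 78° = 0.46
Current position: (0.87, 29.88). Target: (-23.3, -4.9). Remaining: Δeast = -24.17, Δnorth = -34.78.
Bearing = atan2(-24.17, -34.78) mod 360° = 214.79°; distance = √((-24.17)² + (-34.78)²) = 42.353 mi.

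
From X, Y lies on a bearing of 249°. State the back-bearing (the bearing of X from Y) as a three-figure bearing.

069°

Back-bearing = 249° − 180° = 069°.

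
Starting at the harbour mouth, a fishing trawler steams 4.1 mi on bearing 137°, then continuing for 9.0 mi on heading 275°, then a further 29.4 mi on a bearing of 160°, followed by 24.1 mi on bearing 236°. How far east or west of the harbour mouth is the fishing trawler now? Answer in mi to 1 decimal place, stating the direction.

Leg 1 (137°, 4.1 mi): east 4.1 sin 137° = 2.80, north 4.1 cos 137° = -3.00
Leg 2 (275°, 9.0 mi): east 9.0 sin 275° = -8.97, north 9.0 cos 275° = 0.78
Leg 3 (160°, 29.4 mi): east 29.4 sin 160° = 10.06, north 29.4 cos 160° = -27.63
Leg 4 (236°, 24.1 mi): east 24.1 sin 236° = -19.98, north 24.1 cos 236° = -13.48
Net east component: -16.09 mi.

16.1 mi west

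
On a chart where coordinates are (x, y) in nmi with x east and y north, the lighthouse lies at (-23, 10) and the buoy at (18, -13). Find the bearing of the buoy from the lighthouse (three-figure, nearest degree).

Δeast = 18 − -23 = 41.00; Δnorth = -13 − 10 = -23.00.
Bearing = atan2(Δeast, Δnorth) mod 360° = 119.29° ≈ 119°.

119°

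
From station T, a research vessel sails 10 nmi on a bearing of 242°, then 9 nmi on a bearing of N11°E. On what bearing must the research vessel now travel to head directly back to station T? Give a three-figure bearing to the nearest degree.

120°

Leg 1 (242°, 10 nmi): east 10 sin 242° = -8.83, north 10 cos 242° = -4.69
Leg 2 (N11°E, 9 nmi): east 9 sin 11° = 1.72, north 9 cos 11° = 8.83
Net displacement: -7.11 east, 4.14 north. Direction back to start is (7.11, -4.14): bearing = atan2(7.11, -4.14) mod 360° = 120.20° ≈ 120°.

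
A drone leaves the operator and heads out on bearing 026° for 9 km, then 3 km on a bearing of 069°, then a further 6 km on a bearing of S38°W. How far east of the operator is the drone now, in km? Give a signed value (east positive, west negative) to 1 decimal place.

3.1 km

Leg 1 (026°, 9 km): east 9 sin 26° = 3.95, north 9 cos 26° = 8.09
Leg 2 (069°, 3 km): east 3 sin 69° = 2.80, north 3 cos 69° = 1.08
Leg 3 (S38°W, 6 km): east 6 sin 218° = -3.69, north 6 cos 218° = -4.73
Net east component: 3.05 km.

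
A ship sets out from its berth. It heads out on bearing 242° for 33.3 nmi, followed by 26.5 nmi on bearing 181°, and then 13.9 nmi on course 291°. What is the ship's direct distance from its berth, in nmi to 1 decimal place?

56.7 nmi

Leg 1 (242°, 33.3 nmi): east 33.3 sin 242° = -29.40, north 33.3 cos 242° = -15.63
Leg 2 (181°, 26.5 nmi): east 26.5 sin 181° = -0.46, north 26.5 cos 181° = -26.50
Leg 3 (291°, 13.9 nmi): east 13.9 sin 291° = -12.98, north 13.9 cos 291° = 4.98
Net: -42.84 east, -37.15 north. Distance = √((-42.84)² + (-37.15)²) = 56.704 nmi.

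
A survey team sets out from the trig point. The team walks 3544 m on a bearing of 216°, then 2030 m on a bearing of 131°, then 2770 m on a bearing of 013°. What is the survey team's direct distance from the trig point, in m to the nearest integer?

1502 m

Leg 1 (216°, 3544 m): east 3544 sin 216° = -2083.11, north 3544 cos 216° = -2867.16
Leg 2 (131°, 2030 m): east 2030 sin 131° = 1532.06, north 2030 cos 131° = -1331.80
Leg 3 (013°, 2770 m): east 2770 sin 13° = 623.11, north 2770 cos 13° = 2699.01
Net: 72.06 east, -1499.95 north. Distance = √((72.06)² + (-1499.95)²) = 1501.681 m.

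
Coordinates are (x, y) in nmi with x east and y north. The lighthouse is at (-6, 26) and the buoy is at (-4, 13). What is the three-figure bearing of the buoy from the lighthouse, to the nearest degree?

Δeast = -4 − -6 = 2.00; Δnorth = 13 − 26 = -13.00.
Bearing = atan2(Δeast, Δnorth) mod 360° = 171.25° ≈ 171°.

171°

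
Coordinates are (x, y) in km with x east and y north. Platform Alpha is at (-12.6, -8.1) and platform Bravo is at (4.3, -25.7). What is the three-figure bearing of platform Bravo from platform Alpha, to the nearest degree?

136°

Δeast = 4.3 − -12.6 = 16.90; Δnorth = -25.7 − -8.1 = -17.60.
Bearing = atan2(Δeast, Δnorth) mod 360° = 136.16° ≈ 136°.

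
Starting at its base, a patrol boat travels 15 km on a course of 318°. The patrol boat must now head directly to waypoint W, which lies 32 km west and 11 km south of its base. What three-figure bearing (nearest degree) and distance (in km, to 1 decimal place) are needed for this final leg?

Leg 1 (318°, 15 km): east 15 sin 318° = -10.04, north 15 cos 318° = 11.15
Current position: (-10.04, 11.15). Target: (-32, -11). Remaining: Δeast = -21.96, Δnorth = -22.15.
Bearing = atan2(-21.96, -22.15) mod 360° = 224.76°; distance = √((-21.96)² + (-22.15)²) = 31.191 km.

225°, 31.2 km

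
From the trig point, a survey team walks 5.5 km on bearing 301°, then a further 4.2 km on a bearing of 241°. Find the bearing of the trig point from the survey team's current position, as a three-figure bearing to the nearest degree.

095°

Leg 1 (301°, 5.5 km): east 5.5 sin 301° = -4.71, north 5.5 cos 301° = 2.83
Leg 2 (241°, 4.2 km): east 4.2 sin 241° = -3.67, north 4.2 cos 241° = -2.04
Net displacement: -8.39 east, 0.80 north. Direction back to start is (8.39, -0.80): bearing = atan2(8.39, -0.80) mod 360° = 95.42° ≈ 095°.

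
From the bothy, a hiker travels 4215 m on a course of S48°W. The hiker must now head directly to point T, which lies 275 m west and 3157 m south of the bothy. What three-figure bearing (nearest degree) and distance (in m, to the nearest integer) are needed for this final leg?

Leg 1 (S48°W, 4215 m): east 4215 sin 228° = -3132.36, north 4215 cos 228° = -2820.39
Current position: (-3132.36, -2820.39). Target: (-275, -3157). Remaining: Δeast = 2857.36, Δnorth = -336.61.
Bearing = atan2(2857.36, -336.61) mod 360° = 96.72°; distance = √((2857.36)² + (-336.61)²) = 2877.115 m.

097°, 2877 m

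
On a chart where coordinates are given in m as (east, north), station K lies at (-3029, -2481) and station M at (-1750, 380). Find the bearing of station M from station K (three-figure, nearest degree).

Δeast = -1750 − -3029 = 1279.00; Δnorth = 380 − -2481 = 2861.00.
Bearing = atan2(Δeast, Δnorth) mod 360° = 24.09° ≈ 024°.

024°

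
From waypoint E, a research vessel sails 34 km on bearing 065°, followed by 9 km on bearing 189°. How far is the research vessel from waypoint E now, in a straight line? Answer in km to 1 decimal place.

Leg 1 (065°, 34 km): east 34 sin 65° = 30.81, north 34 cos 65° = 14.37
Leg 2 (189°, 9 km): east 9 sin 189° = -1.41, north 9 cos 189° = -8.89
Net: 29.41 east, 5.48 north. Distance = √((29.41)² + (5.48)²) = 29.913 km.

29.9 km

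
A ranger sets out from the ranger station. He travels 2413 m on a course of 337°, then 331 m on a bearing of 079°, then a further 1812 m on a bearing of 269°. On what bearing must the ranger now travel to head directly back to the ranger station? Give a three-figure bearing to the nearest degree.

Leg 1 (337°, 2413 m): east 2413 sin 337° = -942.83, north 2413 cos 337° = 2221.18
Leg 2 (079°, 331 m): east 331 sin 79° = 324.92, north 331 cos 79° = 63.16
Leg 3 (269°, 1812 m): east 1812 sin 269° = -1811.72, north 1812 cos 269° = -31.62
Net displacement: -2429.64 east, 2252.71 north. Direction back to start is (2429.64, -2252.71): bearing = atan2(2429.64, -2252.71) mod 360° = 132.84° ≈ 133°.

133°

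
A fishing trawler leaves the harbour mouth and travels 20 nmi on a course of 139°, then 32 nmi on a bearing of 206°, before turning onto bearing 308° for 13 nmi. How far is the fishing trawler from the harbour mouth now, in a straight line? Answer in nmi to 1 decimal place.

37.5 nmi

Leg 1 (139°, 20 nmi): east 20 sin 139° = 13.12, north 20 cos 139° = -15.09
Leg 2 (206°, 32 nmi): east 32 sin 206° = -14.03, north 32 cos 206° = -28.76
Leg 3 (308°, 13 nmi): east 13 sin 308° = -10.24, north 13 cos 308° = 8.00
Net: -11.15 east, -35.85 north. Distance = √((-11.15)² + (-35.85)²) = 37.546 nmi.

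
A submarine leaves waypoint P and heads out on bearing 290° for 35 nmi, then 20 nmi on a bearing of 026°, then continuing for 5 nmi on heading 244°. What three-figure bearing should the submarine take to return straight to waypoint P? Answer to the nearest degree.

134°

Leg 1 (290°, 35 nmi): east 35 sin 290° = -32.89, north 35 cos 290° = 11.97
Leg 2 (026°, 20 nmi): east 20 sin 26° = 8.77, north 20 cos 26° = 17.98
Leg 3 (244°, 5 nmi): east 5 sin 244° = -4.49, north 5 cos 244° = -2.19
Net displacement: -28.62 east, 27.75 north. Direction back to start is (28.62, -27.75): bearing = atan2(28.62, -27.75) mod 360° = 134.12° ≈ 134°.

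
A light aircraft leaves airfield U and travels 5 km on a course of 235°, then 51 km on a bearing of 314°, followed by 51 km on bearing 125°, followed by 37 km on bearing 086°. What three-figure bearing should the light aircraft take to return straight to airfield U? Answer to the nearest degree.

Leg 1 (235°, 5 km): east 5 sin 235° = -4.10, north 5 cos 235° = -2.87
Leg 2 (314°, 51 km): east 51 sin 314° = -36.69, north 51 cos 314° = 35.43
Leg 3 (125°, 51 km): east 51 sin 125° = 41.78, north 51 cos 125° = -29.25
Leg 4 (086°, 37 km): east 37 sin 86° = 36.91, north 37 cos 86° = 2.58
Net displacement: 37.90 east, 5.89 north. Direction back to start is (-37.90, -5.89): bearing = atan2(-37.90, -5.89) mod 360° = 261.17° ≈ 261°.

261°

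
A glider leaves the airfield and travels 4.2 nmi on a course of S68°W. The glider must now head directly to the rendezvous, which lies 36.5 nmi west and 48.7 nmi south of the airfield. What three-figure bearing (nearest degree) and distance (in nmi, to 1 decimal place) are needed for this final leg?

Leg 1 (S68°W, 4.2 nmi): east 4.2 sin 248° = -3.89, north 4.2 cos 248° = -1.57
Current position: (-3.89, -1.57). Target: (-36.5, -48.7). Remaining: Δeast = -32.61, Δnorth = -47.13.
Bearing = atan2(-32.61, -47.13) mod 360° = 214.68°; distance = √((-32.61)² + (-47.13)²) = 57.307 nmi.

215°, 57.3 nmi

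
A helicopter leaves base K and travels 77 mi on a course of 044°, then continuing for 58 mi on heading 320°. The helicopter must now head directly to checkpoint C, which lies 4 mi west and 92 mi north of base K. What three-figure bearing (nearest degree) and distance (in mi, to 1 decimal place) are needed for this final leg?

249°, 21.7 mi

Leg 1 (044°, 77 mi): east 77 sin 44° = 53.49, north 77 cos 44° = 55.39
Leg 2 (320°, 58 mi): east 58 sin 320° = -37.28, north 58 cos 320° = 44.43
Current position: (16.21, 99.82). Target: (-4, 92). Remaining: Δeast = -20.21, Δnorth = -7.82.
Bearing = atan2(-20.21, -7.82) mod 360° = 248.84°; distance = √((-20.21)² + (-7.82)²) = 21.667 mi.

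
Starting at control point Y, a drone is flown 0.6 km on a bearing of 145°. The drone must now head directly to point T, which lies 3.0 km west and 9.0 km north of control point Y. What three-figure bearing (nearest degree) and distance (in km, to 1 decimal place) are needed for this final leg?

341°, 10.1 km

Leg 1 (145°, 0.6 km): east 0.6 sin 145° = 0.34, north 0.6 cos 145° = -0.49
Current position: (0.34, -0.49). Target: (-3.0, 9.0). Remaining: Δeast = -3.34, Δnorth = 9.49.
Bearing = atan2(-3.34, 9.49) mod 360° = 340.59°; distance = √((-3.34)² + (9.49)²) = 10.063 km.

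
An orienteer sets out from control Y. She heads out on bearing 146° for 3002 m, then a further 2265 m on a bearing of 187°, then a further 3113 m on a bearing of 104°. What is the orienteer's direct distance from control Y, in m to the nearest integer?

7050 m

Leg 1 (146°, 3002 m): east 3002 sin 146° = 1678.70, north 3002 cos 146° = -2488.77
Leg 2 (187°, 2265 m): east 2265 sin 187° = -276.03, north 2265 cos 187° = -2248.12
Leg 3 (104°, 3113 m): east 3113 sin 104° = 3020.53, north 3113 cos 104° = -753.10
Net: 4423.19 east, -5489.99 north. Distance = √((4423.19)² + (-5489.99)²) = 7050.152 m.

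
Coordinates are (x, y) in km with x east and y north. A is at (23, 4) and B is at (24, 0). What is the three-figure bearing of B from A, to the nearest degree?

Δeast = 24 − 23 = 1.00; Δnorth = 0 − 4 = -4.00.
Bearing = atan2(Δeast, Δnorth) mod 360° = 165.96° ≈ 166°.

166°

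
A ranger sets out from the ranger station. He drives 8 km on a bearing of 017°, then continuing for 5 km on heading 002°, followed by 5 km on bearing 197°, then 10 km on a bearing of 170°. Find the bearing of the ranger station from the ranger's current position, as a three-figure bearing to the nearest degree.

Leg 1 (017°, 8 km): east 8 sin 17° = 2.34, north 8 cos 17° = 7.65
Leg 2 (002°, 5 km): east 5 sin 2° = 0.17, north 5 cos 2° = 5.00
Leg 3 (197°, 5 km): east 5 sin 197° = -1.46, north 5 cos 197° = -4.78
Leg 4 (170°, 10 km): east 10 sin 170° = 1.74, north 10 cos 170° = -9.85
Net displacement: 2.79 east, -1.98 north. Direction back to start is (-2.79, 1.98): bearing = atan2(-2.79, 1.98) mod 360° = 305.41° ≈ 305°.

305°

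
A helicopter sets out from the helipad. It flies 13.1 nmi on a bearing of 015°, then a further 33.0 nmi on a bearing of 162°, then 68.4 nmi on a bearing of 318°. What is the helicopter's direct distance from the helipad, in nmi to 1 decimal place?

45.5 nmi

Leg 1 (015°, 13.1 nmi): east 13.1 sin 15° = 3.39, north 13.1 cos 15° = 12.65
Leg 2 (162°, 33.0 nmi): east 33.0 sin 162° = 10.20, north 33.0 cos 162° = -31.38
Leg 3 (318°, 68.4 nmi): east 68.4 sin 318° = -45.77, north 68.4 cos 318° = 50.83
Net: -32.18 east, 32.10 north. Distance = √((-32.18)² + (32.10)²) = 45.453 nmi.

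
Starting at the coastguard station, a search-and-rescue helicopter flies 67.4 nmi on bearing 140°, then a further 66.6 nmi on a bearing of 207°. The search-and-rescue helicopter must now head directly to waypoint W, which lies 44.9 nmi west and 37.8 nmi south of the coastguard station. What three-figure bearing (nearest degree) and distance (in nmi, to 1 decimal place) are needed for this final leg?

322°, 93.4 nmi

Leg 1 (140°, 67.4 nmi): east 67.4 sin 140° = 43.32, north 67.4 cos 140° = -51.63
Leg 2 (207°, 66.6 nmi): east 66.6 sin 207° = -30.24, north 66.6 cos 207° = -59.34
Current position: (13.09, -110.97). Target: (-44.9, -37.8). Remaining: Δeast = -57.99, Δnorth = 73.17.
Bearing = atan2(-57.99, 73.17) mod 360° = 321.60°; distance = √((-57.99)² + (73.17)²) = 93.364 nmi.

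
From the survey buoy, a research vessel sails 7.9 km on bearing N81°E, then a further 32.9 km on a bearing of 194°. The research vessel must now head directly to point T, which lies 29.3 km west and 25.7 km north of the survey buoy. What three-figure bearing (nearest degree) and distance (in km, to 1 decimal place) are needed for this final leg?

Leg 1 (N81°E, 7.9 km): east 7.9 sin 81° = 7.80, north 7.9 cos 81° = 1.24
Leg 2 (194°, 32.9 km): east 32.9 sin 194° = -7.96, north 32.9 cos 194° = -31.92
Current position: (-0.16, -30.69). Target: (-29.3, 25.7). Remaining: Δeast = -29.14, Δnorth = 56.39.
Bearing = atan2(-29.14, 56.39) mod 360° = 332.67°; distance = √((-29.14)² + (56.39)²) = 63.473 km.

333°, 63.5 km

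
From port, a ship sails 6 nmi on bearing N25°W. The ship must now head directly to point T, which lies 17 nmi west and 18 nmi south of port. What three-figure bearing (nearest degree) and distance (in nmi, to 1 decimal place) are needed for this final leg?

Leg 1 (N25°W, 6 nmi): east 6 sin 335° = -2.54, north 6 cos 335° = 5.44
Current position: (-2.54, 5.44). Target: (-17, -18). Remaining: Δeast = -14.46, Δnorth = -23.44.
Bearing = atan2(-14.46, -23.44) mod 360° = 211.68°; distance = √((-14.46)² + (-23.44)²) = 27.542 nmi.

212°, 27.5 nmi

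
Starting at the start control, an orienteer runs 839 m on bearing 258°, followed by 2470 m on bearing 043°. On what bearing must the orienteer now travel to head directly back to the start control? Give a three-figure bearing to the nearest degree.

208°

Leg 1 (258°, 839 m): east 839 sin 258° = -820.67, north 839 cos 258° = -174.44
Leg 2 (043°, 2470 m): east 2470 sin 43° = 1684.54, north 2470 cos 43° = 1806.44
Net displacement: 863.87 east, 1632.01 north. Direction back to start is (-863.87, -1632.01): bearing = atan2(-863.87, -1632.01) mod 360° = 207.89° ≈ 208°.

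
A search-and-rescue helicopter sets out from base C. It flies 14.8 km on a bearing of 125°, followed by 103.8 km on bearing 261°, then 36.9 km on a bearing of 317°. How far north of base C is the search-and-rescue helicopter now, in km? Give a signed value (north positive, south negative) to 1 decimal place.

2.3 km

Leg 1 (125°, 14.8 km): east 14.8 sin 125° = 12.12, north 14.8 cos 125° = -8.49
Leg 2 (261°, 103.8 km): east 103.8 sin 261° = -102.52, north 103.8 cos 261° = -16.24
Leg 3 (317°, 36.9 km): east 36.9 sin 317° = -25.17, north 36.9 cos 317° = 26.99
Net north component: 2.26 km.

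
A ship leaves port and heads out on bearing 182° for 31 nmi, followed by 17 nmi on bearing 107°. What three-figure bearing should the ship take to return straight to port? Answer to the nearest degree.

337°

Leg 1 (182°, 31 nmi): east 31 sin 182° = -1.08, north 31 cos 182° = -30.98
Leg 2 (107°, 17 nmi): east 17 sin 107° = 16.26, north 17 cos 107° = -4.97
Net displacement: 15.18 east, -35.95 north. Direction back to start is (-15.18, 35.95): bearing = atan2(-15.18, 35.95) mod 360° = 337.12° ≈ 337°.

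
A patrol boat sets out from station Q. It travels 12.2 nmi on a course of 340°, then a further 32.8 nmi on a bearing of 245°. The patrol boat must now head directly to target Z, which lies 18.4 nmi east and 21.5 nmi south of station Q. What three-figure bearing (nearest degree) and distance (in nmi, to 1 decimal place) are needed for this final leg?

110°, 55.7 nmi

Leg 1 (340°, 12.2 nmi): east 12.2 sin 340° = -4.17, north 12.2 cos 340° = 11.46
Leg 2 (245°, 32.8 nmi): east 32.8 sin 245° = -29.73, north 32.8 cos 245° = -13.86
Current position: (-33.90, -2.40). Target: (18.4, -21.5). Remaining: Δeast = 52.30, Δnorth = -19.10.
Bearing = atan2(52.30, -19.10) mod 360° = 110.06°; distance = √((52.30)² + (-19.10)²) = 55.679 nmi.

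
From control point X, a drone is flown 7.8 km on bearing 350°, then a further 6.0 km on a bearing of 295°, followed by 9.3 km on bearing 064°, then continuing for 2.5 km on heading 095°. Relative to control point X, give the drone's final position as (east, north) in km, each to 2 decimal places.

(4.06, 14.08)

Leg 1 (350°, 7.8 km): east 7.8 sin 350° = -1.35, north 7.8 cos 350° = 7.68
Leg 2 (295°, 6.0 km): east 6.0 sin 295° = -5.44, north 6.0 cos 295° = 2.54
Leg 3 (064°, 9.3 km): east 9.3 sin 64° = 8.36, north 9.3 cos 64° = 4.08
Leg 4 (095°, 2.5 km): east 2.5 sin 95° = 2.49, north 2.5 cos 95° = -0.22
Summing: 4.06 km east, 14.08 km north → (4.06, 14.08).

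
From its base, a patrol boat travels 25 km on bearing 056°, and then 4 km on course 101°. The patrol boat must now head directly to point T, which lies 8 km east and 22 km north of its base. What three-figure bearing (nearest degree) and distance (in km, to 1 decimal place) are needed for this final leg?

298°, 18.8 km

Leg 1 (056°, 25 km): east 25 sin 56° = 20.73, north 25 cos 56° = 13.98
Leg 2 (101°, 4 km): east 4 sin 101° = 3.93, north 4 cos 101° = -0.76
Current position: (24.65, 13.22). Target: (8, 22). Remaining: Δeast = -16.65, Δnorth = 8.78.
Bearing = atan2(-16.65, 8.78) mod 360° = 297.81°; distance = √((-16.65)² + (8.78)²) = 18.827 km.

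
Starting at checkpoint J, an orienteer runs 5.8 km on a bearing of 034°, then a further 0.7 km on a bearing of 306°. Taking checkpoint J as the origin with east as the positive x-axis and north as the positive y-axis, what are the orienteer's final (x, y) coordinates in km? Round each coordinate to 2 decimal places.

(2.68, 5.22)

Leg 1 (034°, 5.8 km): east 5.8 sin 34° = 3.24, north 5.8 cos 34° = 4.81
Leg 2 (306°, 0.7 km): east 0.7 sin 306° = -0.57, north 0.7 cos 306° = 0.41
Summing: 2.68 km east, 5.22 km north → (2.68, 5.22).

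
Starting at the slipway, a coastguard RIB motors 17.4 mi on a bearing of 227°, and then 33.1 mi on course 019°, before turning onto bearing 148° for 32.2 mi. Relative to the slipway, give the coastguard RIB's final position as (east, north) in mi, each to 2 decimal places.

(15.11, -7.88)

Leg 1 (227°, 17.4 mi): east 17.4 sin 227° = -12.73, north 17.4 cos 227° = -11.87
Leg 2 (019°, 33.1 mi): east 33.1 sin 19° = 10.78, north 33.1 cos 19° = 31.30
Leg 3 (148°, 32.2 mi): east 32.2 sin 148° = 17.06, north 32.2 cos 148° = -27.31
Summing: 15.11 mi east, -7.88 mi north → (15.11, -7.88).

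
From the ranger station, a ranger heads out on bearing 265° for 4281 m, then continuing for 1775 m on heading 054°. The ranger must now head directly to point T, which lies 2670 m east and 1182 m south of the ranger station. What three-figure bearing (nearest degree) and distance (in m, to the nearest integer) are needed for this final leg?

109°, 5802 m

Leg 1 (265°, 4281 m): east 4281 sin 265° = -4264.71, north 4281 cos 265° = -373.11
Leg 2 (054°, 1775 m): east 1775 sin 54° = 1436.01, north 1775 cos 54° = 1043.32
Current position: (-2828.70, 670.21). Target: (2670, -1182). Remaining: Δeast = 5498.70, Δnorth = -1852.21.
Bearing = atan2(5498.70, -1852.21) mod 360° = 108.62°; distance = √((5498.70)² + (-1852.21)²) = 5802.277 m.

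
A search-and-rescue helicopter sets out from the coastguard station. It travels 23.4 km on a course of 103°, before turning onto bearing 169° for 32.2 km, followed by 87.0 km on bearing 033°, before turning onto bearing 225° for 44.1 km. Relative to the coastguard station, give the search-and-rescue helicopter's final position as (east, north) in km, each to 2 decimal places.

Leg 1 (103°, 23.4 km): east 23.4 sin 103° = 22.80, north 23.4 cos 103° = -5.26
Leg 2 (169°, 32.2 km): east 32.2 sin 169° = 6.14, north 32.2 cos 169° = -31.61
Leg 3 (033°, 87.0 km): east 87.0 sin 33° = 47.38, north 87.0 cos 33° = 72.96
Leg 4 (225°, 44.1 km): east 44.1 sin 225° = -31.18, north 44.1 cos 225° = -31.18
Summing: 45.14 km east, 4.91 km north → (45.14, 4.91).

(45.14, 4.91)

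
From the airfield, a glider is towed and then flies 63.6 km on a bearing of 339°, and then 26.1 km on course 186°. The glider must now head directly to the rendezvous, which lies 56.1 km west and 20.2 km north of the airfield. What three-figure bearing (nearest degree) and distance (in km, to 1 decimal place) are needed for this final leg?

247°, 33.3 km

Leg 1 (339°, 63.6 km): east 63.6 sin 339° = -22.79, north 63.6 cos 339° = 59.38
Leg 2 (186°, 26.1 km): east 26.1 sin 186° = -2.73, north 26.1 cos 186° = -25.96
Current position: (-25.52, 33.42). Target: (-56.1, 20.2). Remaining: Δeast = -30.58, Δnorth = -13.22.
Bearing = atan2(-30.58, -13.22) mod 360° = 246.62°; distance = √((-30.58)² + (-13.22)²) = 33.314 km.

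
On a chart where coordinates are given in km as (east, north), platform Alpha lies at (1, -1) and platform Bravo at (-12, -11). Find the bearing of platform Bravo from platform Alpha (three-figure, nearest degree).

Δeast = -12 − 1 = -13.00; Δnorth = -11 − -1 = -10.00.
Bearing = atan2(Δeast, Δnorth) mod 360° = 232.43° ≈ 232°.

232°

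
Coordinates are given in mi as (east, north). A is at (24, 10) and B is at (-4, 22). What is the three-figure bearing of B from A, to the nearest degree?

293°

Δeast = -4 − 24 = -28.00; Δnorth = 22 − 10 = 12.00.
Bearing = atan2(Δeast, Δnorth) mod 360° = 293.20° ≈ 293°.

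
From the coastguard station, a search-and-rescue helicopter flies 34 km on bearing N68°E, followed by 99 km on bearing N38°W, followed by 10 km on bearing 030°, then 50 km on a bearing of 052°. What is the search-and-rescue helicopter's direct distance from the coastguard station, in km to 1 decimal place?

Leg 1 (N68°E, 34 km): east 34 sin 68° = 31.52, north 34 cos 68° = 12.74
Leg 2 (N38°W, 99 km): east 99 sin 322° = -60.95, north 99 cos 322° = 78.01
Leg 3 (030°, 10 km): east 10 sin 30° = 5.00, north 10 cos 30° = 8.66
Leg 4 (052°, 50 km): east 50 sin 52° = 39.40, north 50 cos 52° = 30.78
Net: 14.97 east, 130.19 north. Distance = √((14.97)² + (130.19)²) = 131.051 km.

131.1 km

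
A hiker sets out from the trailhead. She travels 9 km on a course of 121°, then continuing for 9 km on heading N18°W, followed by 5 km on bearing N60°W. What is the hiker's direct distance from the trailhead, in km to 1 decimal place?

Leg 1 (121°, 9 km): east 9 sin 121° = 7.71, north 9 cos 121° = -4.64
Leg 2 (N18°W, 9 km): east 9 sin 342° = -2.78, north 9 cos 342° = 8.56
Leg 3 (N60°W, 5 km): east 5 sin 300° = -4.33, north 5 cos 300° = 2.50
Net: 0.60 east, 6.42 north. Distance = √((0.60)² + (6.42)²) = 6.452 km.

6.5 km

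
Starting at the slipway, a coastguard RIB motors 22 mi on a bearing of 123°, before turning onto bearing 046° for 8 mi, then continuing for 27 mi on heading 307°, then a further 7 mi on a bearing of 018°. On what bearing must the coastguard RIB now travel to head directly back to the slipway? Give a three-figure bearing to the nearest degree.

196°

Leg 1 (123°, 22 mi): east 22 sin 123° = 18.45, north 22 cos 123° = -11.98
Leg 2 (046°, 8 mi): east 8 sin 46° = 5.75, north 8 cos 46° = 5.56
Leg 3 (307°, 27 mi): east 27 sin 307° = -21.56, north 27 cos 307° = 16.25
Leg 4 (018°, 7 mi): east 7 sin 18° = 2.16, north 7 cos 18° = 6.66
Net displacement: 4.81 east, 16.48 north. Direction back to start is (-4.81, -16.48): bearing = atan2(-4.81, -16.48) mod 360° = 196.25° ≈ 196°.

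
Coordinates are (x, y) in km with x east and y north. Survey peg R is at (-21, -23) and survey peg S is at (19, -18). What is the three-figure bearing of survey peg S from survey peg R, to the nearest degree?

083°

Δeast = 19 − -21 = 40.00; Δnorth = -18 − -23 = 5.00.
Bearing = atan2(Δeast, Δnorth) mod 360° = 82.87° ≈ 083°.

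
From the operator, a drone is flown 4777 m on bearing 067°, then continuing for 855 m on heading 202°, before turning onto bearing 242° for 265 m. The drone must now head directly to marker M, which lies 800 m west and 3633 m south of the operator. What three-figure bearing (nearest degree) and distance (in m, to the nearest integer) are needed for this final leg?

225°, 6523 m

Leg 1 (067°, 4777 m): east 4777 sin 67° = 4397.25, north 4777 cos 67° = 1866.52
Leg 2 (202°, 855 m): east 855 sin 202° = -320.29, north 855 cos 202° = -792.74
Leg 3 (242°, 265 m): east 265 sin 242° = -233.98, north 265 cos 242° = -124.41
Current position: (3842.98, 949.37). Target: (-800, -3633). Remaining: Δeast = -4642.98, Δnorth = -4582.37.
Bearing = atan2(-4642.98, -4582.37) mod 360° = 225.38°; distance = √((-4642.98)² + (-4582.37)²) = 6523.450 m.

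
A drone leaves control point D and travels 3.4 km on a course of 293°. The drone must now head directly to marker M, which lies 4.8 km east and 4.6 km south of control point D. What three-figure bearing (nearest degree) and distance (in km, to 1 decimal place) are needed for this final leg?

Leg 1 (293°, 3.4 km): east 3.4 sin 293° = -3.13, north 3.4 cos 293° = 1.33
Current position: (-3.13, 1.33). Target: (4.8, -4.6). Remaining: Δeast = 7.93, Δnorth = -5.93.
Bearing = atan2(7.93, -5.93) mod 360° = 126.78°; distance = √((7.93)² + (-5.93)²) = 9.901 km.

127°, 9.9 km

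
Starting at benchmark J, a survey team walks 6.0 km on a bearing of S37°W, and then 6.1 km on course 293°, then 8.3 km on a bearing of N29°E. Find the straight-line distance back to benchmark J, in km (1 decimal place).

7.1 km

Leg 1 (S37°W, 6.0 km): east 6.0 sin 217° = -3.61, north 6.0 cos 217° = -4.79
Leg 2 (293°, 6.1 km): east 6.1 sin 293° = -5.62, north 6.1 cos 293° = 2.38
Leg 3 (N29°E, 8.3 km): east 8.3 sin 29° = 4.02, north 8.3 cos 29° = 7.26
Net: -5.20 east, 4.85 north. Distance = √((-5.20)² + (4.85)²) = 7.113 km.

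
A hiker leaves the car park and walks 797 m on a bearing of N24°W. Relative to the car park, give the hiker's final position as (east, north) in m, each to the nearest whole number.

Leg 1 (N24°W, 797 m): east 797 sin 336° = -324.17, north 797 cos 336° = 728.10
Summing: -324.17 m east, 728.10 m north → (-324, 728).

(-324, 728)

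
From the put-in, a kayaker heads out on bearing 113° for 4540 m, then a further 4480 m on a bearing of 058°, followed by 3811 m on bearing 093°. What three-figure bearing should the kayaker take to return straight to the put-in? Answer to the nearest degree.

268°

Leg 1 (113°, 4540 m): east 4540 sin 113° = 4179.09, north 4540 cos 113° = -1773.92
Leg 2 (058°, 4480 m): east 4480 sin 58° = 3799.26, north 4480 cos 58° = 2374.04
Leg 3 (093°, 3811 m): east 3811 sin 93° = 3805.78, north 3811 cos 93° = -199.45
Net displacement: 11784.12 east, 400.67 north. Direction back to start is (-11784.12, -400.67): bearing = atan2(-11784.12, -400.67) mod 360° = 268.05° ≈ 268°.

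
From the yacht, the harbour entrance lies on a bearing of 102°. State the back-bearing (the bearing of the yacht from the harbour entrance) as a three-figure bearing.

282°

Back-bearing = 102° + 180° = 282°.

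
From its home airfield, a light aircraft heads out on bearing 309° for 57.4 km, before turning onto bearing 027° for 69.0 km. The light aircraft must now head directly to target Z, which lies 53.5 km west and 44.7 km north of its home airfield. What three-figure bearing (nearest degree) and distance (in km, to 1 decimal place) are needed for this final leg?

217°, 66.5 km

Leg 1 (309°, 57.4 km): east 57.4 sin 309° = -44.61, north 57.4 cos 309° = 36.12
Leg 2 (027°, 69.0 km): east 69.0 sin 27° = 31.33, north 69.0 cos 27° = 61.48
Current position: (-13.28, 97.60). Target: (-53.5, 44.7). Remaining: Δeast = -40.22, Δnorth = -52.90.
Bearing = atan2(-40.22, -52.90) mod 360° = 217.24°; distance = √((-40.22)² + (-52.90)²) = 66.454 km.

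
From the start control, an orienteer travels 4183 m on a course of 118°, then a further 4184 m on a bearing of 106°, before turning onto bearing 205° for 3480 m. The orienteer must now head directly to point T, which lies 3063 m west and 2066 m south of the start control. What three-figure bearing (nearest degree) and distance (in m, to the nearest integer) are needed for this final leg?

Leg 1 (118°, 4183 m): east 4183 sin 118° = 3693.37, north 4183 cos 118° = -1963.80
Leg 2 (106°, 4184 m): east 4184 sin 106° = 4021.92, north 4184 cos 106° = -1153.27
Leg 3 (205°, 3480 m): east 3480 sin 205° = -1470.71, north 3480 cos 205° = -3153.95
Current position: (6244.58, -6271.02). Target: (-3063, -2066). Remaining: Δeast = -9307.58, Δnorth = 4205.02.
Bearing = atan2(-9307.58, 4205.02) mod 360° = 294.31°; distance = √((-9307.58)² + (4205.02)²) = 10213.382 m.

294°, 10213 m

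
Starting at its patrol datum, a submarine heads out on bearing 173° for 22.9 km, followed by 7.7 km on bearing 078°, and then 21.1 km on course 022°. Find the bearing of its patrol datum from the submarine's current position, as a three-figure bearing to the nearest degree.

275°

Leg 1 (173°, 22.9 km): east 22.9 sin 173° = 2.79, north 22.9 cos 173° = -22.73
Leg 2 (078°, 7.7 km): east 7.7 sin 78° = 7.53, north 7.7 cos 78° = 1.60
Leg 3 (022°, 21.1 km): east 21.1 sin 22° = 7.90, north 21.1 cos 22° = 19.56
Net displacement: 18.23 east, -1.56 north. Direction back to start is (-18.23, 1.56): bearing = atan2(-18.23, 1.56) mod 360° = 274.91° ≈ 275°.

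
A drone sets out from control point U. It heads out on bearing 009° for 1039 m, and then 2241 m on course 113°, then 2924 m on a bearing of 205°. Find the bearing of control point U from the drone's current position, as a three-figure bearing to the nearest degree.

338°

Leg 1 (009°, 1039 m): east 1039 sin 9° = 162.54, north 1039 cos 9° = 1026.21
Leg 2 (113°, 2241 m): east 2241 sin 113° = 2062.85, north 2241 cos 113° = -875.63
Leg 3 (205°, 2924 m): east 2924 sin 205° = -1235.74, north 2924 cos 205° = -2650.04
Net displacement: 989.65 east, -2499.46 north. Direction back to start is (-989.65, 2499.46): bearing = atan2(-989.65, 2499.46) mod 360° = 338.40° ≈ 338°.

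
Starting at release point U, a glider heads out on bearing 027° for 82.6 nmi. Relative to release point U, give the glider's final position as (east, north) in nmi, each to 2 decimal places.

Leg 1 (027°, 82.6 nmi): east 82.6 sin 27° = 37.50, north 82.6 cos 27° = 73.60
Summing: 37.50 nmi east, 73.60 nmi north → (37.50, 73.60).

(37.50, 73.60)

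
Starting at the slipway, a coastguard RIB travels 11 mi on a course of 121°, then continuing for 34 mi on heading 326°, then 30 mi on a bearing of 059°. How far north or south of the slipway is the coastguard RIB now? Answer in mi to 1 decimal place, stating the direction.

38.0 mi north

Leg 1 (121°, 11 mi): east 11 sin 121° = 9.43, north 11 cos 121° = -5.67
Leg 2 (326°, 34 mi): east 34 sin 326° = -19.01, north 34 cos 326° = 28.19
Leg 3 (059°, 30 mi): east 30 sin 59° = 25.72, north 30 cos 59° = 15.45
Net north component: 37.97 mi.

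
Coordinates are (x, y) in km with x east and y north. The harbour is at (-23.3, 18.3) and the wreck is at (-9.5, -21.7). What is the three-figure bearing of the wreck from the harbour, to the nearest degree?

161°

Δeast = -9.5 − -23.3 = 13.80; Δnorth = -21.7 − 18.3 = -40.00.
Bearing = atan2(Δeast, Δnorth) mod 360° = 160.97° ≈ 161°.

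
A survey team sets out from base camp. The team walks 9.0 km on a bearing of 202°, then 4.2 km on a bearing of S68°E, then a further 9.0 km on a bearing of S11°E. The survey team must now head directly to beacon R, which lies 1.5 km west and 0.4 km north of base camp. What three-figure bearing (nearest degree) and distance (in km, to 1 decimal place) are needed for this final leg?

349°, 19.5 km

Leg 1 (202°, 9.0 km): east 9.0 sin 202° = -3.37, north 9.0 cos 202° = -8.34
Leg 2 (S68°E, 4.2 km): east 4.2 sin 112° = 3.89, north 4.2 cos 112° = -1.57
Leg 3 (S11°E, 9.0 km): east 9.0 sin 169° = 1.72, north 9.0 cos 169° = -8.83
Current position: (2.24, -18.75). Target: (-1.5, 0.4). Remaining: Δeast = -3.74, Δnorth = 19.15.
Bearing = atan2(-3.74, 19.15) mod 360° = 348.95°; distance = √((-3.74)² + (19.15)²) = 19.514 km.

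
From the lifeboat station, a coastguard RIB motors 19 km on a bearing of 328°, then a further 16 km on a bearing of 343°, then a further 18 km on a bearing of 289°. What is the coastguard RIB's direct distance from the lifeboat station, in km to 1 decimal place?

49.0 km

Leg 1 (328°, 19 km): east 19 sin 328° = -10.07, north 19 cos 328° = 16.11
Leg 2 (343°, 16 km): east 16 sin 343° = -4.68, north 16 cos 343° = 15.30
Leg 3 (289°, 18 km): east 18 sin 289° = -17.02, north 18 cos 289° = 5.86
Net: -31.77 east, 37.27 north. Distance = √((-31.77)² + (37.27)²) = 48.974 km.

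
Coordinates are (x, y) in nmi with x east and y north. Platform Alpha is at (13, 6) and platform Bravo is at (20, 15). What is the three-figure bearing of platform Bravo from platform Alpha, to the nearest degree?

Δeast = 20 − 13 = 7.00; Δnorth = 15 − 6 = 9.00.
Bearing = atan2(Δeast, Δnorth) mod 360° = 37.87° ≈ 038°.

038°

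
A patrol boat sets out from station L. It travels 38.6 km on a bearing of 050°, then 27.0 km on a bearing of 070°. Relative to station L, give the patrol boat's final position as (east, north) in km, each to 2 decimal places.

Leg 1 (050°, 38.6 km): east 38.6 sin 50° = 29.57, north 38.6 cos 50° = 24.81
Leg 2 (070°, 27.0 km): east 27.0 sin 70° = 25.37, north 27.0 cos 70° = 9.23
Summing: 54.94 km east, 34.05 km north → (54.94, 34.05).

(54.94, 34.05)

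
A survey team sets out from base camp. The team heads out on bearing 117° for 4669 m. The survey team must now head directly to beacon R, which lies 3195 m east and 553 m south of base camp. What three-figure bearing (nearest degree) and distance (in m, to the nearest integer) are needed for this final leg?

328°, 1840 m

Leg 1 (117°, 4669 m): east 4669 sin 117° = 4160.11, north 4669 cos 117° = -2119.68
Current position: (4160.11, -2119.68). Target: (3195, -553). Remaining: Δeast = -965.11, Δnorth = 1566.68.
Bearing = atan2(-965.11, 1566.68) mod 360° = 328.37°; distance = √((-965.11)² + (1566.68)²) = 1840.089 m.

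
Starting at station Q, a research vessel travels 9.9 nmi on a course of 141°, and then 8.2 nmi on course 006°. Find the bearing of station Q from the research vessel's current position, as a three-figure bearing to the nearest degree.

266°

Leg 1 (141°, 9.9 nmi): east 9.9 sin 141° = 6.23, north 9.9 cos 141° = -7.69
Leg 2 (006°, 8.2 nmi): east 8.2 sin 6° = 0.86, north 8.2 cos 6° = 8.16
Net displacement: 7.09 east, 0.46 north. Direction back to start is (-7.09, -0.46): bearing = atan2(-7.09, -0.46) mod 360° = 266.28° ≈ 266°.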